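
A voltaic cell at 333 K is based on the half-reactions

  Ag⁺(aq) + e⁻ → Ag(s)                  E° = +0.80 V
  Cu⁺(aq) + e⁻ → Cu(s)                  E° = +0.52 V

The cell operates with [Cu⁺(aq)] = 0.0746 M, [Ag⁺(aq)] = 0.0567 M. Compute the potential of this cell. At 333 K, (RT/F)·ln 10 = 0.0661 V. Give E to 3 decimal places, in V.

+0.272 V

Since E°(Ag⁺/Ag) > E°(Cu⁺/Cu), Ag⁺/Ag serves as the cathode.
The standard potential is +0.80 − (+0.52) = +0.28 V and the balanced reaction transfers n = 1 electron.
Balancing gives Ag⁺(aq) + Cu(s) → Ag(s) + Cu⁺(aq); hence Q = [Cu⁺(aq)] / [Ag⁺(aq)] = 1.32 (log Q = 0.119).
E = E° − (0.0661/n)·log Q = +0.28 − (0.0661/1)(0.119) = +0.272 V.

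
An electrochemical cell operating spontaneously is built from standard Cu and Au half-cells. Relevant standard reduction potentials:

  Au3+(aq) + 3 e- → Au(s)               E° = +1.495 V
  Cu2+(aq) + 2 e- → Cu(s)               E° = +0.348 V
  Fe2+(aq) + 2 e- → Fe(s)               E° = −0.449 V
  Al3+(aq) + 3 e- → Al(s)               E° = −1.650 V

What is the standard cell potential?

+1.147 V

Of the two couples in this cell, the one with the more positive reduction potential is reduced at the cathode: here that is Au³⁺/Au (+1.495 V); Cu²⁺/Cu (+0.348 V) is the anode.
E°cell = E°(cathode) − E°(anode) = +1.495 − (+0.348) = +1.147 V.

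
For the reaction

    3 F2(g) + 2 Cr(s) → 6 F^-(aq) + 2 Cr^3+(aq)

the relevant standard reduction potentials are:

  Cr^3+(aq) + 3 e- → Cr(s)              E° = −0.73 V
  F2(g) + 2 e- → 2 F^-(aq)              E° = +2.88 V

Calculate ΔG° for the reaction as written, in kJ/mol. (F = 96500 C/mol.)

In the reaction as written F2(g) is reduced, so the F₂/F⁻ couple is the cathode and Cr³⁺/Cr is the anode.
E°cell = +2.88 − (−0.73) = +3.61 V; balancing electrons gives n = 6.
ΔG° = −nFE°cell = −(6)(96500)(+3.61) J/mol = −2090 kJ/mol.

−2090 kJ/mol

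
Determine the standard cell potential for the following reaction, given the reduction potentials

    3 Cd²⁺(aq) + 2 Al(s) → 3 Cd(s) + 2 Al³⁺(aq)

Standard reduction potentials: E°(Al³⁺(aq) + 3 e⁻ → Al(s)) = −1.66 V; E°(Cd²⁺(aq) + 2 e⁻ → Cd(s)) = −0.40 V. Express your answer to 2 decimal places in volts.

+1.26 V

In the reaction as written, Cd²⁺(aq) is reduced (cathode) and Al³⁺(aq) is produced by oxidation at the anode.
E°cell = E°(cathode) − E°(anode) = −0.40 − (−1.66) = +1.26 V.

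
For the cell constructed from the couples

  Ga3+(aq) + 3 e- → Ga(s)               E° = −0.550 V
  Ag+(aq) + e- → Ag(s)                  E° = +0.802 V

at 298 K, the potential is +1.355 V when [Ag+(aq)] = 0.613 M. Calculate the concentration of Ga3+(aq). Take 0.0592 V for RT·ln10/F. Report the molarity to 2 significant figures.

0.16 M

With Ag⁺/Ag at the cathode and Ga³⁺/Ga at the anode, E°cell = +0.802 − (−0.550) = +1.352 V (n = 3).
Rearranging E = E° − (0.0592/n)·log Q gives log Q = 3(+1.352 − (+1.355))/0.0592 = −0.152.
For 3 Ag+(aq) + Ga(s) → 3 Ag(s) + Ga3+(aq), the reaction quotient is Q = [Ga3+(aq)] / [Ag+(aq)]^3.
Solving for the unknown gives log [Ga3+(aq)] = −0.790, so [Ga3+(aq)] ≈ 0.16 M.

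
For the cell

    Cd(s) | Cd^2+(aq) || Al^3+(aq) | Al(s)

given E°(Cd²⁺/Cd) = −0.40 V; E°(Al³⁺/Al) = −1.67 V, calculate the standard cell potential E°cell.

−1.27 V

By convention the left-hand electrode in cell notation is the anode (oxidation) and the right-hand electrode is the cathode (reduction).
E°cell = E°(right) − E°(left) = −1.67 − (−0.40) = −1.27 V.
The negative sign shows that, as written, the cell would require an external voltage to drive the reaction.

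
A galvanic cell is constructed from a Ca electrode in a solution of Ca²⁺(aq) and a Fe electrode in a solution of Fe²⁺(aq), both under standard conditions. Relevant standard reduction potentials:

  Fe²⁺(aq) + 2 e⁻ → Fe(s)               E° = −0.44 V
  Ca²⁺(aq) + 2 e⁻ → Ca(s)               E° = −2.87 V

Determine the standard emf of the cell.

Of the two couples in this cell, the one with the more positive reduction potential is reduced at the cathode: here that is Fe²⁺/Fe (−0.44 V); Ca²⁺/Ca (−2.87 V) is the anode.
E°cell = E°(cathode) − E°(anode) = −0.44 − (−2.87) = +2.43 V.

+2.43 V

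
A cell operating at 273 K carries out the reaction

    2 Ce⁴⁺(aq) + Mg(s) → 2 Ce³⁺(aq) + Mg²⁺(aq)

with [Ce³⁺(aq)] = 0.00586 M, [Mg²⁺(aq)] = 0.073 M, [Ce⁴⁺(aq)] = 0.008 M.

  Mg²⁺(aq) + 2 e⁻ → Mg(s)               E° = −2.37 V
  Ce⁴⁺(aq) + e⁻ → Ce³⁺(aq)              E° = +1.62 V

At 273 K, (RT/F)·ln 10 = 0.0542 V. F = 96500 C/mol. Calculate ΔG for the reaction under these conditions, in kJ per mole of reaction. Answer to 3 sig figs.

−777 kJ/mol

E°cell = +1.62 − (−2.37) = +3.99 V; the balanced reaction transfers n = 2 electrons.
Here Q = ([Ce³⁺(aq)]^2·[Mg²⁺(aq)]) / [Ce⁴⁺(aq)]^2 = 0.0392 (log Q = −1.407), giving E = +3.99 − (0.0542/2)·(−1.407) = +4.0281 V.
Then ΔG = −nFE = −2 × 96500 × +4.0281 J/mol = −777 kJ/mol.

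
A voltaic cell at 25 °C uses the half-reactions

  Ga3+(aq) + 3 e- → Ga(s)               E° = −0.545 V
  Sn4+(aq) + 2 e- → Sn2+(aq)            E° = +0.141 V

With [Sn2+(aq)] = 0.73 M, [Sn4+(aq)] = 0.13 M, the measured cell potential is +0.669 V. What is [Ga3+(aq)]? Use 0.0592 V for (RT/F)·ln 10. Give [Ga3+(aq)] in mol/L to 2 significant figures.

0.55 M

Sn⁴⁺/Sn²⁺ is the cathode (higher E°); E°cell = +0.141 − (−0.545) = +0.686 V with n = 6.
Rearranging E = E° − (0.0592/n)·log Q gives log Q = 6(+0.686 − (+0.669))/0.0592 = 1.723.
For 3 Sn4+(aq) + 2 Ga(s) → 3 Sn2+(aq) + 2 Ga3+(aq), the reaction quotient is Q = ([Sn2+(aq)]^3·[Ga3+(aq)]^2) / [Sn4+(aq)]^3.
Isolating [Ga3+(aq)] in Q = 10^{1.723} yields log [Ga3+(aq)] = −0.263, i.e. 0.55 M.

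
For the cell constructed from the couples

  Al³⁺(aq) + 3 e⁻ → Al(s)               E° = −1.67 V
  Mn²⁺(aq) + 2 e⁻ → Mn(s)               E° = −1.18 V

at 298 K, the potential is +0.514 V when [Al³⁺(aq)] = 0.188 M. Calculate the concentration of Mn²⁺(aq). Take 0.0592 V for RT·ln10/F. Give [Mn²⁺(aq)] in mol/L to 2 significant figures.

2.1 M

The Mn²⁺/Mn couple has the larger reduction potential, so it is the cathode: E°cell = −1.18 − (−1.67) = +0.49 V and n = 6.
Rearranging E = E° − (0.0592/n)·log Q gives log Q = 6(+0.49 − (+0.514))/0.0592 = −2.432.
The balanced reaction is 3 Mn²⁺(aq) + 2 Al(s) → 3 Mn(s) + 2 Al³⁺(aq), so Q = [Al³⁺(aq)]^2 / [Mn²⁺(aq)]^3.
Substituting the known concentrations and solving, log [Mn²⁺(aq)] = 0.327 and [Mn²⁺(aq)] = 2.1 M.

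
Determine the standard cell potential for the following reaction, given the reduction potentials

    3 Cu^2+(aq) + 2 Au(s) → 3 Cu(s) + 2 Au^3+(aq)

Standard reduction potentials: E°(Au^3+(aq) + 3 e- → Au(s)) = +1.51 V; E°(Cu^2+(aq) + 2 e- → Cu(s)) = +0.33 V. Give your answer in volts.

In the reaction as written, Cu^2+(aq) is reduced (cathode) and Au^3+(aq) is produced by oxidation at the anode.
E°cell = E°(cathode) − E°(anode) = +0.33 − (+1.51) = −1.18 V.

−1.18 V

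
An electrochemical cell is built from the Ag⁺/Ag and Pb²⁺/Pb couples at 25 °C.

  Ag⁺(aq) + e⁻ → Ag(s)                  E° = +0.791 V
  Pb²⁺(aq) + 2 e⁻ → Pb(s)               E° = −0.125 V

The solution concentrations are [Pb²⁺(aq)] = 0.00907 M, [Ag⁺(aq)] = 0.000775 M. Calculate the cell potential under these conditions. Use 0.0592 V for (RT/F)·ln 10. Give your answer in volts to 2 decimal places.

+0.79 V

Ag⁺/Ag is reduced (cathode, E° = +0.791 V) and Pb²⁺/Pb is oxidized (anode).
E°cell = +0.791 − (−0.125) = +0.916 V, with n = 2 electrons transferred.
The balanced reaction is 2 Ag⁺(aq) + Pb(s) → 2 Ag(s) + Pb²⁺(aq), so Q = [Pb²⁺(aq)] / [Ag⁺(aq)]^2 = 1.51×10^4 and log Q = 4.179.
By the Nernst equation, E = +0.916 − (0.0592/2)·(4.179) = +0.79 V.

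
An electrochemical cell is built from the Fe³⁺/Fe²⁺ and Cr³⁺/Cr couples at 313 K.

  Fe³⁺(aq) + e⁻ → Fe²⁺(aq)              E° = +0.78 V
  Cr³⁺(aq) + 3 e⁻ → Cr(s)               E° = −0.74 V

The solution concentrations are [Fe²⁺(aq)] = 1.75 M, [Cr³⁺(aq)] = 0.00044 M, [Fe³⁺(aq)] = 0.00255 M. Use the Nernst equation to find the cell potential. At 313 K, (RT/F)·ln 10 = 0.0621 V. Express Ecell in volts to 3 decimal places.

Since E°(Fe³⁺/Fe²⁺) > E°(Cr³⁺/Cr), Fe³⁺/Fe²⁺ serves as the cathode.
E°cell = E°cat − E°an = +0.78 − (−0.74) = +1.52 V; n = 3.
For the overall reaction 3 Fe³⁺(aq) + Cr(s) → 3 Fe²⁺(aq) + Cr³⁺(aq), Q = ([Fe²⁺(aq)]^3·[Cr³⁺(aq)]) / [Fe³⁺(aq)]^3 = 1.42×10^5, giving log Q = 5.153.
By the Nernst equation, E = +1.52 − (0.0621/3)·(5.153) = +1.413 V.

+1.413 V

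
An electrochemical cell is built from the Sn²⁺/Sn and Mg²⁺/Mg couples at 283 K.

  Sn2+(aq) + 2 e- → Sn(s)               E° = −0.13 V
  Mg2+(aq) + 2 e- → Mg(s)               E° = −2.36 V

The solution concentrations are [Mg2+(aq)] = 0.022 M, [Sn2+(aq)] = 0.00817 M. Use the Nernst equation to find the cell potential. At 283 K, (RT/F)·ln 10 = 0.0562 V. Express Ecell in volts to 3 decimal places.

Since E°(Sn²⁺/Sn) > E°(Mg²⁺/Mg), Sn²⁺/Sn serves as the cathode.
The standard potential is −0.13 − (−2.36) = +2.23 V and the balanced reaction transfers n = 2 electrons.
For the overall reaction Sn2+(aq) + Mg(s) → Sn(s) + Mg2+(aq), Q = [Mg2+(aq)] / [Sn2+(aq)] = 2.69, giving log Q = 0.430.
E = E° − (0.0562/n)·log Q = +2.23 − (0.0562/2)(0.430) = +2.218 V.

+2.218 V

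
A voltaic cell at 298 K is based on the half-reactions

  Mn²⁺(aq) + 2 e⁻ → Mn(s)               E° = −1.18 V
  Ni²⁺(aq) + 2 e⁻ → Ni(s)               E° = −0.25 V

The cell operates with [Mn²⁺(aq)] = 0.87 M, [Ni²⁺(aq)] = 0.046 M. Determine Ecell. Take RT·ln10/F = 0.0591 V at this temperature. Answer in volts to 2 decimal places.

+0.89 V

The Ni²⁺/Ni couple has the more positive E°, so it is the cathode; Mn²⁺/Mn is the anode.
The standard potential is −0.25 − (−1.18) = +0.93 V and the balanced reaction transfers n = 2 electrons.
The balanced reaction is Ni²⁺(aq) + Mn(s) → Ni(s) + Mn²⁺(aq), so Q = [Mn²⁺(aq)] / [Ni²⁺(aq)] = 18.9 and log Q = 1.277.
Applying E = E° − (RT ln10/nF)·log Q gives +0.93 − (0.0591/2)(1.277) = +0.89 V.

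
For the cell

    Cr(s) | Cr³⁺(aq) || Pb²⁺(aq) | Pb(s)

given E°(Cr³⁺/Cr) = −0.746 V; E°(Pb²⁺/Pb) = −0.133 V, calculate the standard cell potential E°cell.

+0.613 V

By convention the left-hand electrode in cell notation is the anode (oxidation) and the right-hand electrode is the cathode (reduction).
E°cell = E°(right) − E°(left) = −0.133 − (−0.746) = +0.613 V.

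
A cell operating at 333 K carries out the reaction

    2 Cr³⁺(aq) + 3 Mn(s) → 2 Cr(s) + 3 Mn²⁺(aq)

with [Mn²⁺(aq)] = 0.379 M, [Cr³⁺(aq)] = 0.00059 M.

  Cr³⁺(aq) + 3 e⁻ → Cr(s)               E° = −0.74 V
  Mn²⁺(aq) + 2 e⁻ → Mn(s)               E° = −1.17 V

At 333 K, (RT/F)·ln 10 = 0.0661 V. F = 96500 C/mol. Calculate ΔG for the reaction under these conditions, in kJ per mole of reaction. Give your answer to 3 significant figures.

With Cr³⁺/Cr reduced at the cathode, E°cell = −0.74 − (−1.17) = +0.43 V and n = 6.
Q = [Mn²⁺(aq)]^3 / [Cr³⁺(aq)]^2 = 1.56×10^5, so log Q = 5.194 and E = +0.43 − (0.0661/6)(5.194) = +0.3728 V.
Finally ΔG = −nFE = −(6)(96500 C/mol)(+0.3728 V) = −216 kJ/mol.

−216 kJ/mol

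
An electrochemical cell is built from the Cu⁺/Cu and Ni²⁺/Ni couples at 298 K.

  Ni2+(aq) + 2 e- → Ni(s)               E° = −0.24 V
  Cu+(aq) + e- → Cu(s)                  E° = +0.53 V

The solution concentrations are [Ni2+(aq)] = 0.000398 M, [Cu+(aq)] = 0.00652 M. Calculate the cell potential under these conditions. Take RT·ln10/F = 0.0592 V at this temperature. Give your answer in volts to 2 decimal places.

+0.74 V

The Cu⁺/Cu couple has the more positive E°, so it is the cathode; Ni²⁺/Ni is the anode.
E°cell = +0.53 − (−0.24) = +0.77 V, with n = 2 electrons transferred.
Balancing gives 2 Cu+(aq) + Ni(s) → 2 Cu(s) + Ni2+(aq); hence Q = [Ni2+(aq)] / [Cu+(aq)]^2 = 9.36 (log Q = 0.971).
Applying E = E° − (RT ln10/nF)·log Q gives +0.77 − (0.0592/2)(0.971) = +0.74 V.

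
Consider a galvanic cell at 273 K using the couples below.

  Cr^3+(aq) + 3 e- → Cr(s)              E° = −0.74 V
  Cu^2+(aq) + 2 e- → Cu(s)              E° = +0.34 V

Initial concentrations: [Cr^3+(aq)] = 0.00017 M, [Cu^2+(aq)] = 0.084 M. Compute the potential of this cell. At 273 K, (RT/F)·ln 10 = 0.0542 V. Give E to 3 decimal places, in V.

Cu²⁺/Cu is reduced (cathode, E° = +0.34 V) and Cr³⁺/Cr is oxidized (anode).
The standard potential is +0.34 − (−0.74) = +1.08 V and the balanced reaction transfers n = 6 electrons.
For the overall reaction 3 Cu^2+(aq) + 2 Cr(s) → 3 Cu(s) + 2 Cr^3+(aq), Q = [Cr^3+(aq)]^2 / [Cu^2+(aq)]^3 = 4.88×10^−5, giving log Q = −4.312.
E = E° − (0.0542/n)·log Q = +1.08 − (0.0542/6)(−4.312) = +1.119 V.

+1.119 V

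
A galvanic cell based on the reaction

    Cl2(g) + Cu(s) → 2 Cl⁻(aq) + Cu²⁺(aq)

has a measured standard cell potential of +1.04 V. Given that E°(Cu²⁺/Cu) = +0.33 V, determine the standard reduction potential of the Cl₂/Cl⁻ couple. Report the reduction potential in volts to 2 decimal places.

+1.37 V

In the reaction as written the Cl₂/Cl⁻ couple is reduced (cathode) and Cu²⁺/Cu is oxidized (anode), so E°cell = E°(Cl₂/Cl⁻) − E°(Cu²⁺/Cu).
E°(Cl₂/Cl⁻) = E°cell + E°(anode) = +1.04 + (+0.33) = +1.37 V.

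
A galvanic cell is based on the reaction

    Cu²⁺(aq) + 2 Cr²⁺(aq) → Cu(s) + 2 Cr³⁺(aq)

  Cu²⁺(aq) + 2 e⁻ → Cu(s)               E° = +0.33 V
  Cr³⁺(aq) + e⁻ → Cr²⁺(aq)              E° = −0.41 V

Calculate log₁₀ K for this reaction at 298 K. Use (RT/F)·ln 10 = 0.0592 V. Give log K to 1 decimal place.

log K = 25.0

The Cu²⁺/Cu couple is reduced (cathode); E°cell = +0.33 − (−0.41) = +0.74 V with n = 2.
At equilibrium E = 0, so log K = nE°cell / 0.0592 = (2)(+0.74) / 0.0592 = 25.0.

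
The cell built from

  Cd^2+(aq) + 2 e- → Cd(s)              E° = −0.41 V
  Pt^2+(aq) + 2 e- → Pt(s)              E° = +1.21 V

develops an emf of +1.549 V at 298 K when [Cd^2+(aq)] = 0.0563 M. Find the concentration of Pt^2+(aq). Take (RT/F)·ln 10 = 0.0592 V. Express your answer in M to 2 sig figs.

Pt²⁺/Pt is the cathode (higher E°); E°cell = +1.21 − (−0.41) = +1.62 V with n = 2.
From the Nernst equation, log Q = n(E° − E)/0.0592 = 2·(+1.62 − (+1.549))/0.0592 = 2.399.
Balancing electrons gives Pt^2+(aq) + Cd(s) → Pt(s) + Cd^2+(aq); thus Q = [Cd^2+(aq)] / [Pt^2+(aq)].
Solving for the unknown gives log [Pt^2+(aq)] = −3.648, so [Pt^2+(aq)] ≈ 0.00022 M.

0.00022 M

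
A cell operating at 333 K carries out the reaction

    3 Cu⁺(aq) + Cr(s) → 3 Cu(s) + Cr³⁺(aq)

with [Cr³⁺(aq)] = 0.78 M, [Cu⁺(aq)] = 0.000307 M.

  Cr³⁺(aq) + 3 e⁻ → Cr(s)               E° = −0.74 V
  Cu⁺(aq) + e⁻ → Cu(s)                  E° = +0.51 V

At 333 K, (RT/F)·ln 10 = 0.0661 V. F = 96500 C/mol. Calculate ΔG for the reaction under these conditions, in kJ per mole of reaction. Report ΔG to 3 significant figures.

The standard cell potential is +0.51 − (−0.74) = +1.25 V, with n = 3 electrons in the balanced equation.
Q = [Cr³⁺(aq)] / [Cu⁺(aq)]^3 = 2.7×10^10, so log Q = 10.431 and E = +1.25 − (0.0661/3)(10.431) = +1.0202 V.
Then ΔG = −nFE = −3 × 96500 × +1.0202 J/mol = −295 kJ/mol.

−295 kJ/mol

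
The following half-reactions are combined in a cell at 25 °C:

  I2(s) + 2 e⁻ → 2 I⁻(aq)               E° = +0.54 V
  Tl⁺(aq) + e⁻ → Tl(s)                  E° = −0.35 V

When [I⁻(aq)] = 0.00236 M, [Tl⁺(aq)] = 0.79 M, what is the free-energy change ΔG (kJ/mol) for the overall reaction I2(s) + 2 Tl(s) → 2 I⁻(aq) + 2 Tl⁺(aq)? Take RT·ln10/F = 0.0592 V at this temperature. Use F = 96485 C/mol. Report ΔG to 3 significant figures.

With I₂/I⁻ reduced at the cathode, E°cell = +0.54 − (−0.35) = +0.89 V and n = 2.
Here Q = [I⁻(aq)]^2·[Tl⁺(aq)]^2 = 3.48×10^−6 (log Q = −5.459), giving E = +0.89 − (0.0592/2)·(−5.459) = +1.0516 V.
ΔG = −nFE = −(2)(96485)(+1.0516) J/mol = −203 kJ/mol.

−203 kJ/mol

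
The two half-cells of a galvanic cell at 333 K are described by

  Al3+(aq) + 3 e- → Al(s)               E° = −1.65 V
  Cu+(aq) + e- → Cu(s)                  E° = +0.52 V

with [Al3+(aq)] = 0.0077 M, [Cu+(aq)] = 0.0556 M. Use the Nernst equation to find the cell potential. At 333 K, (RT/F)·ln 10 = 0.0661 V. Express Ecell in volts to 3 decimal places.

+2.134 V

Cu⁺/Cu is reduced (cathode, E° = +0.52 V) and Al³⁺/Al is oxidized (anode).
E°cell = +0.52 − (−1.65) = +2.17 V, with n = 3 electrons transferred.
The balanced reaction is 3 Cu+(aq) + Al(s) → 3 Cu(s) + Al3+(aq), so Q = [Al3+(aq)] / [Cu+(aq)]^3 = 44.8 and log Q = 1.651.
E = E° − (0.0661/n)·log Q = +2.17 − (0.0661/3)(1.651) = +2.134 V.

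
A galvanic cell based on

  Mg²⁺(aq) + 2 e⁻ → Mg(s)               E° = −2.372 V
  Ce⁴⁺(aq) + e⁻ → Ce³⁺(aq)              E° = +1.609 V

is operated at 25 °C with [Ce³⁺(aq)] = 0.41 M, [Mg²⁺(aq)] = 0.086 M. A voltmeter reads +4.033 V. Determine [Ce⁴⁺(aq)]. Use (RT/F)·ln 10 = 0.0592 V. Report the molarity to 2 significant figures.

The Ce⁴⁺/Ce³⁺ couple has the larger reduction potential, so it is the cathode: E°cell = +1.609 − (−2.372) = +3.981 V and n = 2.
Since E = E° − (0.0592/n)·log Q, log Q = n(E° − E)/0.0592 = −1.757.
Balancing electrons gives 2 Ce⁴⁺(aq) + Mg(s) → 2 Ce³⁺(aq) + Mg²⁺(aq); thus Q = ([Ce³⁺(aq)]^2·[Mg²⁺(aq)]) / [Ce⁴⁺(aq)]^2.
Substituting the known concentrations and solving, log [Ce⁴⁺(aq)] = −0.041 and [Ce⁴⁺(aq)] = 0.91 M.

0.91 M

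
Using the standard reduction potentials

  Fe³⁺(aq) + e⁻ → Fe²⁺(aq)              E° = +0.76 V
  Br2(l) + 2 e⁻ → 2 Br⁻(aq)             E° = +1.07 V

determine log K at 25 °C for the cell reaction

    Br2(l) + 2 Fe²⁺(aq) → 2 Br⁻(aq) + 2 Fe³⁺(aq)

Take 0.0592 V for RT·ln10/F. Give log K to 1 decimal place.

log K = 10.5

The Br₂/Br⁻ couple is reduced (cathode); E°cell = +1.07 − (+0.76) = +0.31 V with n = 2.
At equilibrium E = 0, so log K = nE°cell / 0.0592 = (2)(+0.31) / 0.0592 = 10.5.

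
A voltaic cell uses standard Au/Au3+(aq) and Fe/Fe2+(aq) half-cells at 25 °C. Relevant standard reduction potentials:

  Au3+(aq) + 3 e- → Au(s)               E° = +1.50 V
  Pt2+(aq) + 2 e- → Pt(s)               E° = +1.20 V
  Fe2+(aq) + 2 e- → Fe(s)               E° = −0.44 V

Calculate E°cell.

The Au³⁺/Au couple has the higher E°, so Au ion is reduced (cathode) and Fe is oxidized (anode).
E°cell = E°(cathode) − E°(anode) = +1.50 − (−0.44) = +1.94 V.

+1.94 V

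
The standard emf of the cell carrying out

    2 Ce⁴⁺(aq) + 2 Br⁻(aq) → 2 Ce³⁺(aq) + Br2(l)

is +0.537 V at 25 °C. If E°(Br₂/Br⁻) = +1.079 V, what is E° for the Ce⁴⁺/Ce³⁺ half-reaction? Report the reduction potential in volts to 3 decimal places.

+1.616 V

In the reaction as written the Ce⁴⁺/Ce³⁺ couple is reduced (cathode) and Br₂/Br⁻ is oxidized (anode), so E°cell = E°(Ce⁴⁺/Ce³⁺) − E°(Br₂/Br⁻).
E°(Ce⁴⁺/Ce³⁺) = E°cell + E°(anode) = +0.537 + (+1.079) = +1.616 V.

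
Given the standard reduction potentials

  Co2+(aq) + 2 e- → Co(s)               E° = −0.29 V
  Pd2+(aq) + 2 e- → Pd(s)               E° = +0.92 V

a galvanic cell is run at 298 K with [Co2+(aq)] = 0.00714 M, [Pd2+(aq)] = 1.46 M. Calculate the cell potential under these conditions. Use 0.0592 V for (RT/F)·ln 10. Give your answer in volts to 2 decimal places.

The Pd²⁺/Pd couple has the more positive E°, so it is the cathode; Co²⁺/Co is the anode.
E°cell = +0.92 − (−0.29) = +1.21 V, with n = 2 electrons transferred.
The balanced reaction is Pd2+(aq) + Co(s) → Pd(s) + Co2+(aq), so Q = [Co2+(aq)] / [Pd2+(aq)] = 0.00489 and log Q = −2.311.
E = E° − (0.0592/n)·log Q = +1.21 − (0.0592/2)(−2.311) = +1.28 V.

+1.28 V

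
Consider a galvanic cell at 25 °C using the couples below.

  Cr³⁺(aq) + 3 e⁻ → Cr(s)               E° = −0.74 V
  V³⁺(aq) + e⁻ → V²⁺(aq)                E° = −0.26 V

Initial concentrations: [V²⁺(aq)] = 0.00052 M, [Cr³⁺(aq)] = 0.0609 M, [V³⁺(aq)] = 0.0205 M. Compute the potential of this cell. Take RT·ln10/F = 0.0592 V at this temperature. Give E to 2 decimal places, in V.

The V³⁺/V²⁺ couple has the more positive E°, so it is the cathode; Cr³⁺/Cr is the anode.
The standard potential is −0.26 − (−0.74) = +0.48 V and the balanced reaction transfers n = 3 electrons.
The balanced reaction is 3 V³⁺(aq) + Cr(s) → 3 V²⁺(aq) + Cr³⁺(aq), so Q = ([V²⁺(aq)]^3·[Cr³⁺(aq)]) / [V³⁺(aq)]^3 = 9.94×10^−7 and log Q = −6.003.
By the Nernst equation, E = +0.48 − (0.0592/3)·(−6.003) = +0.60 V.

+0.60 V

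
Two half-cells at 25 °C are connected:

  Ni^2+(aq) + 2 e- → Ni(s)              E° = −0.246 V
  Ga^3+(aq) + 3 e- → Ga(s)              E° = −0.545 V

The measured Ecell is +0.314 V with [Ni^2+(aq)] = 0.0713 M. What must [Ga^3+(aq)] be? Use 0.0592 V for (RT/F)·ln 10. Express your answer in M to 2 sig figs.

0.0033 M

Ni²⁺/Ni is the cathode (higher E°); E°cell = −0.246 − (−0.545) = +0.299 V with n = 6.
From the Nernst equation, log Q = n(E° − E)/0.0592 = 6·(+0.299 − (+0.314))/0.0592 = −1.520.
Balancing electrons gives 3 Ni^2+(aq) + 2 Ga(s) → 3 Ni(s) + 2 Ga^3+(aq); thus Q = [Ga^3+(aq)]^2 / [Ni^2+(aq)]^3.
Solving for the unknown gives log [Ga^3+(aq)] = −2.480, so [Ga^3+(aq)] ≈ 0.0033 M.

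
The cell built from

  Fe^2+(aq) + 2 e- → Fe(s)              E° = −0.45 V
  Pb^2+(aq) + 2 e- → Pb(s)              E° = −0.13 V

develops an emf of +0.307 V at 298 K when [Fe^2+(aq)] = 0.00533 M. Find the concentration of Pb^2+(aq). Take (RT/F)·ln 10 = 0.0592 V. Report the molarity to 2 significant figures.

0.0019 M

With Pb²⁺/Pb at the cathode and Fe²⁺/Fe at the anode, E°cell = −0.13 − (−0.45) = +0.32 V (n = 2).
From the Nernst equation, log Q = n(E° − E)/0.0592 = 2·(+0.32 − (+0.307))/0.0592 = 0.439.
The balanced reaction is Pb^2+(aq) + Fe(s) → Pb(s) + Fe^2+(aq), so Q = [Fe^2+(aq)] / [Pb^2+(aq)].
Solving for the unknown gives log [Pb^2+(aq)] = −2.712, so [Pb^2+(aq)] ≈ 0.0019 M.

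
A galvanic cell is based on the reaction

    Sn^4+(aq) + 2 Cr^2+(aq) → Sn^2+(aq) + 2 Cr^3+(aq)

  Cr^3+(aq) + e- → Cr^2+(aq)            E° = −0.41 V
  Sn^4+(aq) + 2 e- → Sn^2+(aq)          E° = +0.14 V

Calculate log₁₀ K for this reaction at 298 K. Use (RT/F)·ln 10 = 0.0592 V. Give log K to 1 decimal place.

log K = 18.6

The Sn⁴⁺/Sn²⁺ couple is reduced (cathode); E°cell = +0.14 − (−0.41) = +0.55 V with n = 2.
At equilibrium E = 0, so log K = nE°cell / 0.0592 = (2)(+0.55) / 0.0592 = 18.6.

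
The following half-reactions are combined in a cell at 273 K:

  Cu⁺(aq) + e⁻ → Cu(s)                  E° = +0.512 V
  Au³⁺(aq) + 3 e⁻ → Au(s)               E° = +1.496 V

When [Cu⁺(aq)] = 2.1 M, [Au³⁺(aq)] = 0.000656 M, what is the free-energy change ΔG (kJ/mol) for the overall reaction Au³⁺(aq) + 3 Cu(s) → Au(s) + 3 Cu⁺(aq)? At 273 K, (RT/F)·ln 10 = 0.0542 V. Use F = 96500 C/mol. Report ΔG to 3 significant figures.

−263 kJ/mol

E°cell = +1.496 − (+0.512) = +0.984 V; the balanced reaction transfers n = 3 electrons.
Q = [Cu⁺(aq)]^3 / [Au³⁺(aq)] = 1.41×10^4, so log Q = 4.150 and E = +0.984 − (0.0542/3)(4.150) = +0.9090 V.
Then ΔG = −nFE = −3 × 96500 × +0.9090 J/mol = −263 kJ/mol.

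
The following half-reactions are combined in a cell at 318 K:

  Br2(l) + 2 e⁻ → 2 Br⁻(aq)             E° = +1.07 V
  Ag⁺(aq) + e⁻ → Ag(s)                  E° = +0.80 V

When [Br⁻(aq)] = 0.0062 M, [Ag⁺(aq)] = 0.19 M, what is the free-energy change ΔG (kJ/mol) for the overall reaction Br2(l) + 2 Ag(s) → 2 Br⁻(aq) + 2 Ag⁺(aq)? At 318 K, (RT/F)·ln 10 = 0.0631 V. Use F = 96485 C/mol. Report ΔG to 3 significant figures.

The standard cell potential is +1.07 − (+0.80) = +0.27 V, with n = 2 electrons in the balanced equation.
Here Q = [Br⁻(aq)]^2·[Ag⁺(aq)]^2 = 1.39×10^−6 (log Q = −5.858), giving E = +0.27 − (0.0631/2)·(−5.858) = +0.4548 V.
ΔG = −nFE = −(2)(96485)(+0.4548) J/mol = −87.8 kJ/mol.

−87.8 kJ/mol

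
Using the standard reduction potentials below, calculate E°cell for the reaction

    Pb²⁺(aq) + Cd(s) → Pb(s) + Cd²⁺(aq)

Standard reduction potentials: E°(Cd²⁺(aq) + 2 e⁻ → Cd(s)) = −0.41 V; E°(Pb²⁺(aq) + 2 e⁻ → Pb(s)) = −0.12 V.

+0.29 V

Pb²⁺(aq) gains electrons, so the Pb²⁺/Pb couple is the cathode; the Cd²⁺/Cd couple is the anode.
E°cell = E°(cathode) − E°(anode) = −0.12 − (−0.41) = +0.29 V.
The positive value indicates the reaction is spontaneous as written.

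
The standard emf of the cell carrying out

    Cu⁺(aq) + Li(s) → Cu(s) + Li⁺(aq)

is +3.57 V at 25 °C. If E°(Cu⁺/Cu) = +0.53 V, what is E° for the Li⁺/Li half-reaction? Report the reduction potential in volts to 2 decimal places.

In the reaction as written the Cu⁺/Cu couple is reduced (cathode) and Li⁺/Li is oxidized (anode), so E°cell = E°(Cu⁺/Cu) − E°(Li⁺/Li).
E°(Li⁺/Li) = E°(cathode) − E°cell = +0.53 − (+3.57) = −3.04 V.

−3.04 V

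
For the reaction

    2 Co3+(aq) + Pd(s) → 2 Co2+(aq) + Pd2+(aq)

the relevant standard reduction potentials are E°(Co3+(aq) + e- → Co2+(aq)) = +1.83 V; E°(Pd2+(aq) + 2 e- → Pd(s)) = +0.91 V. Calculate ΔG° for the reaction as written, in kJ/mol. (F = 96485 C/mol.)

−178 kJ/mol

In the reaction as written Co3+(aq) is reduced, so the Co³⁺/Co²⁺ couple is the cathode and Pd²⁺/Pd is the anode.
E°cell = +1.83 − (+0.91) = +0.92 V; balancing electrons gives n = 2.
ΔG° = −nFE°cell = −(2)(96485)(+0.92) J/mol = −178 kJ/mol.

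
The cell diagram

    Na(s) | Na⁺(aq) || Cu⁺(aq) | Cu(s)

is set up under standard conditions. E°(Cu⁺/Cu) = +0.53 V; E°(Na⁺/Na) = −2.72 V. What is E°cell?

+3.25 V

By convention the left-hand electrode in cell notation is the anode (oxidation) and the right-hand electrode is the cathode (reduction).
E°cell = E°(right) − E°(left) = +0.53 − (−2.72) = +3.25 V.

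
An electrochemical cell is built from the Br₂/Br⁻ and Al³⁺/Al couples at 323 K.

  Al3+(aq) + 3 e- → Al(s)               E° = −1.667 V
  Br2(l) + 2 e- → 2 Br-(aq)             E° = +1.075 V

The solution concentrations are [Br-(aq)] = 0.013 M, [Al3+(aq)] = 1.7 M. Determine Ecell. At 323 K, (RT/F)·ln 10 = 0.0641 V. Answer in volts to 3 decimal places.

The Br₂/Br⁻ couple has the more positive E°, so it is the cathode; Al³⁺/Al is the anode.
The standard potential is +1.075 − (−1.667) = +2.742 V and the balanced reaction transfers n = 6 electrons.
Balancing gives 3 Br2(l) + 2 Al(s) → 6 Br-(aq) + 2 Al3+(aq); hence Q = [Br-(aq)]^6·[Al3+(aq)]^2 = 1.39×10^−11 (log Q = −10.855).
E = E° − (0.0641/n)·log Q = +2.742 − (0.0641/6)(−10.855) = +2.858 V.

+2.858 V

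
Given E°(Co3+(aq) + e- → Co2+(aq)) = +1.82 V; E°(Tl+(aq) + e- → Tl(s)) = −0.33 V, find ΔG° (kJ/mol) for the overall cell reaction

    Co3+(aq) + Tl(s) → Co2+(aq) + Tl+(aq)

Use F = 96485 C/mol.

In the reaction as written Co3+(aq) is reduced, so the Co³⁺/Co²⁺ couple is the cathode and Tl⁺/Tl is the anode.
E°cell = +1.82 − (−0.33) = +2.15 V; balancing electrons gives n = 1.
ΔG° = −nFE°cell = −(1)(96485)(+2.15) J/mol = −207 kJ/mol.

−207 kJ/mol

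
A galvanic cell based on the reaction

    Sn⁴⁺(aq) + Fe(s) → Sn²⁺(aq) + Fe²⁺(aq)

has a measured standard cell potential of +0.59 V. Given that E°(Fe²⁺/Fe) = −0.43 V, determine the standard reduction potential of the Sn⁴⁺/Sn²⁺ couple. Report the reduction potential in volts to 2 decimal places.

+0.16 V

In the reaction as written the Sn⁴⁺/Sn²⁺ couple is reduced (cathode) and Fe²⁺/Fe is oxidized (anode), so E°cell = E°(Sn⁴⁺/Sn²⁺) − E°(Fe²⁺/Fe).
E°(Sn⁴⁺/Sn²⁺) = E°cell + E°(anode) = +0.59 + (−0.43) = +0.16 V.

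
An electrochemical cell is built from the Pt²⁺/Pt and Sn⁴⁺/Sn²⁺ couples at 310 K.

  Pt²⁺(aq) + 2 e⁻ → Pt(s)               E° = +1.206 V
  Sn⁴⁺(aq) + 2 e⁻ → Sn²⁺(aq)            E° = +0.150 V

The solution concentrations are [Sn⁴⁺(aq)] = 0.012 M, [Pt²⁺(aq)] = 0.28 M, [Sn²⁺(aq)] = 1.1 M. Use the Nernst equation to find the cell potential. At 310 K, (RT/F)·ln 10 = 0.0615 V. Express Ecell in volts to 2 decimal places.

The Pt²⁺/Pt couple has the more positive E°, so it is the cathode; Sn⁴⁺/Sn²⁺ is the anode.
The standard potential is +1.206 − (+0.150) = +1.056 V and the balanced reaction transfers n = 2 electrons.
For the overall reaction Pt²⁺(aq) + Sn²⁺(aq) → Pt(s) + Sn⁴⁺(aq), Q = [Sn⁴⁺(aq)] / ([Pt²⁺(aq)]·[Sn²⁺(aq)]) = 0.039, giving log Q = −1.409.
By the Nernst equation, E = +1.056 − (0.0615/2)·(−1.409) = +1.10 V.

+1.10 V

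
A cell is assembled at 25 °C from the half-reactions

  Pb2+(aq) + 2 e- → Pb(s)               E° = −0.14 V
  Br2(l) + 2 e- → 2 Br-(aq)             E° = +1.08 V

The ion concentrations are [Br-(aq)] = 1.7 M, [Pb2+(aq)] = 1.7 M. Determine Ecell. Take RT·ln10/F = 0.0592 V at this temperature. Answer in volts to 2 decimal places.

The Br₂/Br⁻ couple has the more positive E°, so it is the cathode; Pb²⁺/Pb is the anode.
The standard potential is +1.08 − (−0.14) = +1.22 V and the balanced reaction transfers n = 2 electrons.
Balancing gives Br2(l) + Pb(s) → 2 Br-(aq) + Pb2+(aq); hence Q = [Br-(aq)]^2·[Pb2+(aq)] = 4.91 (log Q = 0.691).
Applying E = E° − (RT ln10/nF)·log Q gives +1.22 − (0.0592/2)(0.691) = +1.20 V.

+1.20 V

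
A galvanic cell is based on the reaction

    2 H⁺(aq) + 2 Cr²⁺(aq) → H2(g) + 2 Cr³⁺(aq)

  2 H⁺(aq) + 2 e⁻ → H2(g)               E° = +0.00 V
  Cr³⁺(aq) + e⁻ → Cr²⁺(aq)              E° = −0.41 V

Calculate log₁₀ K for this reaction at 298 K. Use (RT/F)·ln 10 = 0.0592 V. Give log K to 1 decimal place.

log K = 13.9

The 2H⁺/H₂ couple is reduced (cathode); E°cell = +0.00 − (−0.41) = +0.41 V with n = 2.
At equilibrium E = 0, so log K = nE°cell / 0.0592 = (2)(+0.41) / 0.0592 = 13.9.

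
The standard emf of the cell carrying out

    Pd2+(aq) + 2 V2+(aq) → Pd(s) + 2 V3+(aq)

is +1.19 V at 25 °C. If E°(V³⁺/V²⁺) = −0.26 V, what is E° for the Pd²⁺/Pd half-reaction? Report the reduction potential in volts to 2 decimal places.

In the reaction as written the Pd²⁺/Pd couple is reduced (cathode) and V³⁺/V²⁺ is oxidized (anode), so E°cell = E°(Pd²⁺/Pd) − E°(V³⁺/V²⁺).
E°(Pd²⁺/Pd) = E°cell + E°(anode) = +1.19 + (−0.26) = +0.93 V.

+0.93 V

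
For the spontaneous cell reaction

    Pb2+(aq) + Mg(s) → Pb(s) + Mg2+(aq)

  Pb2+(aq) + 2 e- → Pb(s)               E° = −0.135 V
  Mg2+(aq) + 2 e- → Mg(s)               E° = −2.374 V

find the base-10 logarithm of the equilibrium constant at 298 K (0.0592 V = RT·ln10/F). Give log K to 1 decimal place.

log K = 75.6

The Pb²⁺/Pb couple is reduced (cathode); E°cell = −0.135 − (−2.374) = +2.239 V with n = 2.
At equilibrium E = 0, so log K = nE°cell / 0.0592 = (2)(+2.239) / 0.0592 = 75.6.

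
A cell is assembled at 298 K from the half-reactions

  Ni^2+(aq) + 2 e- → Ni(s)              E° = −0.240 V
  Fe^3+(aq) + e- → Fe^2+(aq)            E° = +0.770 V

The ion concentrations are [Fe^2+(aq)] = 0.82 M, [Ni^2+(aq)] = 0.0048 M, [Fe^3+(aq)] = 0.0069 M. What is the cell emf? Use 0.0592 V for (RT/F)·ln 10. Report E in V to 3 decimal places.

Fe³⁺/Fe²⁺ is reduced (cathode, E° = +0.770 V) and Ni²⁺/Ni is oxidized (anode).
E°cell = +0.770 − (−0.240) = +1.010 V, with n = 2 electrons transferred.
For the overall reaction 2 Fe^3+(aq) + Ni(s) → 2 Fe^2+(aq) + Ni^2+(aq), Q = ([Fe^2+(aq)]^2·[Ni^2+(aq)]) / [Fe^3+(aq)]^2 = 67.8, giving log Q = 1.831.
E = E° − (0.0592/n)·log Q = +1.010 − (0.0592/2)(1.831) = +0.956 V.

+0.956 V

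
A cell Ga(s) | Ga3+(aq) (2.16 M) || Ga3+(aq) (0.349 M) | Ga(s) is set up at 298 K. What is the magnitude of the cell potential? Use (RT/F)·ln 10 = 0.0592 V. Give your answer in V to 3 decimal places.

For a concentration cell E°cell = 0, since both electrodes use the same couple.
The compartment with the higher Ga3+(aq) concentration (2.16 M) acts as the cathode; ions are reduced there and produced at the dilute (0.349 M) anode.
With n = 3, Ecell = −(0.0592/3)·log([dilute]/[conc]) = −(0.0592/3)·log(0.349/2.16) = +0.016 V.

0.016 V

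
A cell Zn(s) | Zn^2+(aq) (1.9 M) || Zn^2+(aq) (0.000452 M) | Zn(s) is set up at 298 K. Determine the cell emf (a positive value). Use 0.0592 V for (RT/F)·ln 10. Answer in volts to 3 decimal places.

For a concentration cell E°cell = 0, since both electrodes use the same couple.
The compartment with the higher Zn^2+(aq) concentration (1.9 M) acts as the cathode; ions are reduced there and produced at the dilute (0.000452 M) anode.
With n = 2, Ecell = −(0.0592/2)·log([dilute]/[conc]) = −(0.0592/2)·log(0.000452/1.9) = +0.107 V.

0.107 V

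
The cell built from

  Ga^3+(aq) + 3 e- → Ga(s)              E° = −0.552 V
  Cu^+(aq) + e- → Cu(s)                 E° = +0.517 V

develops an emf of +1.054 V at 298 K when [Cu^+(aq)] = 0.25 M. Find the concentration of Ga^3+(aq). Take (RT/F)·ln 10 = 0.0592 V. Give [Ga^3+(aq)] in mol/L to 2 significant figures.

0.090 M

The Cu⁺/Cu couple has the larger reduction potential, so it is the cathode: E°cell = +0.517 − (−0.552) = +1.069 V and n = 3.
Rearranging E = E° − (0.0592/n)·log Q gives log Q = 3(+1.069 − (+1.054))/0.0592 = 0.760.
The balanced reaction is 3 Cu^+(aq) + Ga(s) → 3 Cu(s) + Ga^3+(aq), so Q = [Ga^3+(aq)] / [Cu^+(aq)]^3.
Solving for the unknown gives log [Ga^3+(aq)] = −1.046, so [Ga^3+(aq)] ≈ 0.090 M.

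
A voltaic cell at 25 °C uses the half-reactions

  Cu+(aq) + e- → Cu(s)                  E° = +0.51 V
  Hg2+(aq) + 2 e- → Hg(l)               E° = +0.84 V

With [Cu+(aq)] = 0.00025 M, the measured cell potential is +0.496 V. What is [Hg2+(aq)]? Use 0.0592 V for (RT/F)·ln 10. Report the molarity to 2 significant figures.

0.025 M

The Hg²⁺/Hg couple has the larger reduction potential, so it is the cathode: E°cell = +0.84 − (+0.51) = +0.33 V and n = 2.
Since E = E° − (0.0592/n)·log Q, log Q = n(E° − E)/0.0592 = −5.608.
The balanced reaction is Hg2+(aq) + 2 Cu(s) → Hg(l) + 2 Cu+(aq), so Q = [Cu+(aq)]^2 / [Hg2+(aq)].
Solving for the unknown gives log [Hg2+(aq)] = −1.596, so [Hg2+(aq)] ≈ 0.025 M.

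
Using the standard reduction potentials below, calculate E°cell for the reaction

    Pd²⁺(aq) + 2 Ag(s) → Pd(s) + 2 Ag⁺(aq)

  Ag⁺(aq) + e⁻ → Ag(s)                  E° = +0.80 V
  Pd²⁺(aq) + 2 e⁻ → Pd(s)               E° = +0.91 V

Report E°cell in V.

In the reaction as written, Pd²⁺(aq) is reduced (cathode) and Ag⁺(aq) is produced by oxidation at the anode.
E°cell = E°(cathode) − E°(anode) = +0.91 − (+0.80) = +0.11 V.
The positive value indicates the reaction is spontaneous as written.

+0.11 V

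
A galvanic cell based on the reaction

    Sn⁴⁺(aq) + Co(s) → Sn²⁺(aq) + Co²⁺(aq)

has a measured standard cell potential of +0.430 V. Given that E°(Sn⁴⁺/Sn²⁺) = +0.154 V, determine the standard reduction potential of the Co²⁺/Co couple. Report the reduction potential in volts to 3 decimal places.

In the reaction as written the Sn⁴⁺/Sn²⁺ couple is reduced (cathode) and Co²⁺/Co is oxidized (anode), so E°cell = E°(Sn⁴⁺/Sn²⁺) − E°(Co²⁺/Co).
E°(Co²⁺/Co) = E°(cathode) − E°cell = +0.154 − (+0.430) = −0.276 V.

−0.276 V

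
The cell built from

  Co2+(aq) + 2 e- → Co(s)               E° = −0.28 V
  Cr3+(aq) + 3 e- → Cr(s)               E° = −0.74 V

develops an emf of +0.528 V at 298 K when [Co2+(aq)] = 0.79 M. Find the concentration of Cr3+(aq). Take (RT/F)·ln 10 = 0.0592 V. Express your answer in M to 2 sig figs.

The Co²⁺/Co couple has the larger reduction potential, so it is the cathode: E°cell = −0.28 − (−0.74) = +0.46 V and n = 6.
Since E = E° − (0.0592/n)·log Q, log Q = n(E° − E)/0.0592 = −6.892.
Balancing electrons gives 3 Co2+(aq) + 2 Cr(s) → 3 Co(s) + 2 Cr3+(aq); thus Q = [Cr3+(aq)]^2 / [Co2+(aq)]^3.
Isolating [Cr3+(aq)] in Q = 10^{−6.892} yields log [Cr3+(aq)] = −3.600, i.e. 0.00025 M.

0.00025 M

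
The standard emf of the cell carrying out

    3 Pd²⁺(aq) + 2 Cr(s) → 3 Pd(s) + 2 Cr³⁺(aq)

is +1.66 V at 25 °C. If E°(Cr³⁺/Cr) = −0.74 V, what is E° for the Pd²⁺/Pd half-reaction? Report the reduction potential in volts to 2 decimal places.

+0.92 V

In the reaction as written the Pd²⁺/Pd couple is reduced (cathode) and Cr³⁺/Cr is oxidized (anode), so E°cell = E°(Pd²⁺/Pd) − E°(Cr³⁺/Cr).
E°(Pd²⁺/Pd) = E°cell + E°(anode) = +1.66 + (−0.74) = +0.92 V.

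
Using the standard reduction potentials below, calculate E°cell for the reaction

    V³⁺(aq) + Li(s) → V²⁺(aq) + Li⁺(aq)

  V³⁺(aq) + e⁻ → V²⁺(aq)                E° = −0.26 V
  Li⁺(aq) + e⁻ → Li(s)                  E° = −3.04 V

V³⁺(aq) gains electrons, so the V³⁺/V²⁺ couple is the cathode; the Li⁺/Li couple is the anode.
E°cell = E°(cathode) − E°(anode) = −0.26 − (−3.04) = +2.78 V.
The positive value indicates the reaction is spontaneous as written.

+2.78 V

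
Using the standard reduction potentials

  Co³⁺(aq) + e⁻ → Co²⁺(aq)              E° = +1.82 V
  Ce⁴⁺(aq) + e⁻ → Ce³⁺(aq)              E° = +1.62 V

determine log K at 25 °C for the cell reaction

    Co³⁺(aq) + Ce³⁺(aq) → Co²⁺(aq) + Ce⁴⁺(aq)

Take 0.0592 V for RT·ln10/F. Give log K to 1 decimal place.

log K = 3.4

The Co³⁺/Co²⁺ couple is reduced (cathode); E°cell = +1.82 − (+1.62) = +0.20 V with n = 1.
At equilibrium E = 0, so log K = nE°cell / 0.0592 = (1)(+0.20) / 0.0592 = 3.4.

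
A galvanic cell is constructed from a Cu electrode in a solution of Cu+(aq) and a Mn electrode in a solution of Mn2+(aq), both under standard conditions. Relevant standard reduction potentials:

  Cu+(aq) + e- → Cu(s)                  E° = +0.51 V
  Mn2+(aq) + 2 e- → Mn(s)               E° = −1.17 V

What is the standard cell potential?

The Cu⁺/Cu couple has the higher E°, so Cu ion is reduced (cathode) and Mn is oxidized (anode).
E°cell = E°(cathode) − E°(anode) = +0.51 − (−1.17) = +1.68 V.

+1.68 V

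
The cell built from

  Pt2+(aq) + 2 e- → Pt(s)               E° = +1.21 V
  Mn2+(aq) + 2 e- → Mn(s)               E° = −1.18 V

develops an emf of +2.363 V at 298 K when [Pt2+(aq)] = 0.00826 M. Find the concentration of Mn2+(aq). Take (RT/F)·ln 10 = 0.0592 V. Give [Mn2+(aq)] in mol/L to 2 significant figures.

0.067 M

Pt²⁺/Pt is the cathode (higher E°); E°cell = +1.21 − (−1.18) = +2.39 V with n = 2.
Since E = E° − (0.0592/n)·log Q, log Q = n(E° − E)/0.0592 = 0.912.
For Pt2+(aq) + Mn(s) → Pt(s) + Mn2+(aq), the reaction quotient is Q = [Mn2+(aq)] / [Pt2+(aq)].
Isolating [Mn2+(aq)] in Q = 10^{0.912} yields log [Mn2+(aq)] = −1.171, i.e. 0.067 M.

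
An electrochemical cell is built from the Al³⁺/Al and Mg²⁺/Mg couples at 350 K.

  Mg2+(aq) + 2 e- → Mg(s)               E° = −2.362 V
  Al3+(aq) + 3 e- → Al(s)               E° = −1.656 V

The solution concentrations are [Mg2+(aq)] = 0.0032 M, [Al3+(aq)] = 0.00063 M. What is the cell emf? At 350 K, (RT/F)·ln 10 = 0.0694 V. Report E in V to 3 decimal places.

+0.719 V

Since E°(Al³⁺/Al) > E°(Mg²⁺/Mg), Al³⁺/Al serves as the cathode.
E°cell = E°cat − E°an = −1.656 − (−2.362) = +0.706 V; n = 6.
The balanced reaction is 2 Al3+(aq) + 3 Mg(s) → 2 Al(s) + 3 Mg2+(aq), so Q = [Mg2+(aq)]^3 / [Al3+(aq)]^2 = 0.0826 and log Q = −1.083.
E = E° − (0.0694/n)·log Q = +0.706 − (0.0694/6)(−1.083) = +0.719 V.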